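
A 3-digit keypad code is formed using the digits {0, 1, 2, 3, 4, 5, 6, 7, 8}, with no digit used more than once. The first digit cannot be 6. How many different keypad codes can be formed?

448

The first digit has 9−1 = 8 choices (anything except 6).
The remaining 2 digits are filled from the other 8 symbols without repetition: 8 × 7 = 56.
Total: 8 × 56 = 448.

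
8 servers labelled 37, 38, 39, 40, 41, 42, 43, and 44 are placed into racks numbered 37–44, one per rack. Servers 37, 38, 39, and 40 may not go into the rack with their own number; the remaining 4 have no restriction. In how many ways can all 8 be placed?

24024

Let Aᵢ (for 37 ≤ i ≤ 40) be the placements that put server i in its forbidden rack. Any j of these fix j positions, leaving (8−j)! ways to fill the rest, and there are C(4,j) ways to pick which j.
By inclusion–exclusion, the number of valid placements is Σ_{j=0}^{4} (−1)^j C(4,j)·(8−j)!.
Computing: 40320 − 20160 + 4320 − 480 + 24 = 24024.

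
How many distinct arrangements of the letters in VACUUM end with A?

Fix A in the last position and arrange the remaining 5 letters.
Those 5 letters have U appearing twice, giving (5)!/(2!) = 60.

60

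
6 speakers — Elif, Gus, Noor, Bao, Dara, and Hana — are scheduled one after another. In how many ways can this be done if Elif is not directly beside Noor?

480

Of the 6! = 720 arrangements, those with Elif and Noor adjacent number 2 × 5! = 240 (treat the pair as a block with 2 internal orders).
So 720 − 240 = 480 arrangements keep them apart.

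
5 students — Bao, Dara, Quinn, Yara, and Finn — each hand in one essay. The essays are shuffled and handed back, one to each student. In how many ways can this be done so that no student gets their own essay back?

44

This is the derangement count D_5: permutations of 5 items with no fixed point.
By inclusion–exclusion this is Σ_{j=0}^{5} (−1)^j C(5,j)·(5−j)!.
Computing: 120 − 120 + 60 − 20 + 5 − 1 = 44.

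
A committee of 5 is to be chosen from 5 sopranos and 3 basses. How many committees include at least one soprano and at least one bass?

55

Unrestricted: C(8,5) = 56 ways to pick any 5 of the 8.
Selections missing a whole group: no sopranos → C(3,5) = 0; no basses → C(5,5) = 1.
Both groups omitted at once is impossible, so 56 − 1 = 55.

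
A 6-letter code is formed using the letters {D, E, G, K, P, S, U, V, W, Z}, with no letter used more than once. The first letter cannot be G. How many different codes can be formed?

The first letter has 10−1 = 9 choices (anything except G).
The remaining 5 letters are filled from the other 9 symbols without repetition: 9 × 8 × 7 × 6 × 5 = 15120.
Total: 9 × 15120 = 136080.

136080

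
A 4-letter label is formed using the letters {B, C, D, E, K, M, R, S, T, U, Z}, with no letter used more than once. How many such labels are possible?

7920

With no repetition, fill the 4 letters in order: 11 choices, then 10, down to 8.
11 × 10 × 9 × 8 = 7920.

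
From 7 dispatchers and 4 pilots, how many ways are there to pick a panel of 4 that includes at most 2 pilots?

Split by how many pilots are chosen (0 through 2).
Sum: C(4,0)·C(7,4) + C(4,1)·C(7,3) + C(4,2)·C(7,2) = 35 + 140 + 126 = 301.

301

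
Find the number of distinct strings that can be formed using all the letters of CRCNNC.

60

The 6 letters of CRCNNC have repeats: C appearing 3 times and N appearing twice.
Dividing 6! = 720 by 3!·2! = 12 for the repeated letters gives 60.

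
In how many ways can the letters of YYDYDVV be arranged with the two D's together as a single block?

60

Treat the 2 copies of D as a single block. The multiset to arrange is then {DD, V, V, Y, Y, Y}, 6 items in all.
That gives (6)!/(3!·2!) = 60 arrangements.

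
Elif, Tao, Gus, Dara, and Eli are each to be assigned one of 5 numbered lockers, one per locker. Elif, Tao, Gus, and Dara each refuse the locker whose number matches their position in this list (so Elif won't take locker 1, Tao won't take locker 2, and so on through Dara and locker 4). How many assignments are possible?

Let Aᵢ (for 1 ≤ i ≤ 4) be the placements that put person i in their forbidden locker. Any j of these fix j positions, leaving (5−j)! ways to fill the rest, and there are C(4,j) ways to pick which j.
By inclusion–exclusion, the number of valid placements is Σ_{j=0}^{4} (−1)^j C(4,j)·(5−j)!.
Computing: 120 − 96 + 36 − 8 + 1 = 53.

53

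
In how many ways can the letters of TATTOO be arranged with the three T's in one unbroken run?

Treat the 3 copies of T as a single block. The multiset to arrange is then {TTT, A, O, O}, 4 items in all.
That gives (4)!/(2!) = 12 arrangements.

12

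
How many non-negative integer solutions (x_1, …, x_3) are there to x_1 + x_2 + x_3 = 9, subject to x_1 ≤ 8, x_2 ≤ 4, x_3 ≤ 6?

Without the upper bounds there are C(11,2) = 55 ways to split 9 among 3 variables.
Subtract solutions that violate a single cap (substitute x_i' = x_i − (cap_i+1)): x_1 ≥ 9 gives C(2,2) = 1; x_2 ≥ 5 gives C(6,2) = 15; x_3 ≥ 7 gives C(4,2) = 6. Together 22.
No two caps can be exceeded simultaneously, so the pair terms are all 0.
By inclusion–exclusion the count is 55 − 22 + 0 = 33.

33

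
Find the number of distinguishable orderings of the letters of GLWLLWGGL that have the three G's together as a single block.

105

Treat the 3 copies of G as a single block. The multiset to arrange is then {GGG, L, L, L, L, W, W}, 7 items in all.
That gives (7)!/(4!·2!) = 105 arrangements.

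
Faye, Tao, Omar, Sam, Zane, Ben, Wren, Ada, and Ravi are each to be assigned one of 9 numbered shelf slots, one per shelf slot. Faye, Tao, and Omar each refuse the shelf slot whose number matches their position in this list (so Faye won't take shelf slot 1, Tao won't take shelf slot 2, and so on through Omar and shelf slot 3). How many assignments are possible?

256320

Let Aᵢ (for i ∈ {1, 2, 3}) be the placements that put person i in their forbidden shelf slot. Any j of these fix j positions, leaving (9−j)! ways to fill the rest, and there are C(3,j) ways to pick which j.
By inclusion–exclusion, the number of valid placements is Σ_{j=0}^{3} (−1)^j C(3,j)·(9−j)!.
Computing: 362880 − 120960 + 15120 − 720 = 256320.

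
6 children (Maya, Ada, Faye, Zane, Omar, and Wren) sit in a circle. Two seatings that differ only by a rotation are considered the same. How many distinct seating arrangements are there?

120

Around a circle, 6 distinct people have 6!/6 = (5)! = 120 rotationally distinct seatings.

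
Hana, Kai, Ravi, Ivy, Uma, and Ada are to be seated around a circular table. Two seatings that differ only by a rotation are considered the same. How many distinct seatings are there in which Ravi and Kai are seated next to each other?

Treat {Ravi, Kai} as one unit (2 internal orders) and seat the resulting 5 units around the table: (4)! circular arrangements.
So 2 × (4)! = 2 × 24 = 48.

48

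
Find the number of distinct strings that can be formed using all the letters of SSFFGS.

60

SSFFGS has 6 letters with F appearing twice and S appearing 3 times.
So there are 6! / (3!·2!) = 60 distinguishable arrangements.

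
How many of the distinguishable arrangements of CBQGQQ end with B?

20

With the last slot taken by B, it remains to arrange the other 5 letters (CQGQQ).
Those 5 letters have Q appearing 3 times, giving (5)!/(3!) = 20.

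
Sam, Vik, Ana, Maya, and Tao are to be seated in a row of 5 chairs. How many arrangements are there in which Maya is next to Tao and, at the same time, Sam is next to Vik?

Treat {Maya,Tao} as one block (2 orders) and {Sam,Vik} as another (2 orders).
That leaves 3 units to arrange: 2 × 2 × 3! = 4 × 6 = 24.

24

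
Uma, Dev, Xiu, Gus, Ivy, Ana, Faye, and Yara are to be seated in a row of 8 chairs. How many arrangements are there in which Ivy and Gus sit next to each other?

Place the 6 others and the Ivy-Gus pair as 7 objects in a line; the pair has 2 internal arrangements.
That gives 2 × 7! = 2 × 5040 = 10080.

10080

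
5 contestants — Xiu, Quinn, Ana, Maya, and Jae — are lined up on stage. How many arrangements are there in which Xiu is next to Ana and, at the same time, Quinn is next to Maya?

Treat {Xiu,Ana} as one block (2 orders) and {Quinn,Maya} as another (2 orders).
That leaves 3 units to arrange: 2 × 2 × 3! = 4 × 6 = 24.

24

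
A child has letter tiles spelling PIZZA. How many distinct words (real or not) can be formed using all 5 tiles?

The 5 letters of PIZZA have repeats: Z appearing twice.
The number of distinct arrangements is 5!/(2!) = 120/2 = 60.

60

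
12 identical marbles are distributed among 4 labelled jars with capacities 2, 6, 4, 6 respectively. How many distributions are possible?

60

Ignoring the caps, the number of non-negative solutions to x_1+…+x_4 = 12 is C(15,3) = 455.
Subtract solutions that violate a single cap (substitute x_i' = x_i − (cap_i+1)): x_1 ≥ 3 gives C(12,3) = 220; x_2 ≥ 7 gives C(8,3) = 56; x_3 ≥ 5 gives C(10,3) = 120; x_4 ≥ 7 gives C(8,3) = 56. Together 452.
Add back pairs where two caps are both exceeded: 10 + 35 + 10 + 1 + 0 + 1 = 57.
By inclusion–exclusion the count is 455 − 452 + 57 = 60.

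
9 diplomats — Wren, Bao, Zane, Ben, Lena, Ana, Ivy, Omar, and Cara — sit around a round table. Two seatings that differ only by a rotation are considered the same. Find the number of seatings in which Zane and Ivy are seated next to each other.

Treat {Zane, Ivy} as one unit (2 internal orders) and seat the resulting 8 units around the table: (7)! circular arrangements.
So 2 × (7)! = 2 × 5040 = 10080.

10080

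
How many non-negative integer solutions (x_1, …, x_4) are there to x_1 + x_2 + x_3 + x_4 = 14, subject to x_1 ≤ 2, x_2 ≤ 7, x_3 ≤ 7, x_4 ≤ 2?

27

Without the upper bounds there are C(17,3) = 680 ways to split 14 among 4 variables.
Subtract solutions that violate a single cap (substitute x_i' = x_i − (cap_i+1)): x_1 ≥ 3 gives C(14,3) = 364; x_2 ≥ 8 gives C(9,3) = 84; x_3 ≥ 8 gives C(9,3) = 84; x_4 ≥ 3 gives C(14,3) = 364. Together 896.
Add back pairs where two caps are both exceeded: 20 + 20 + 165 + 0 + 20 + 20 = 245.
Subtract triples: 0 + 1 + 1 + 0 = 2.
By inclusion–exclusion the count is 680 − 896 + 245 − 2 = 27.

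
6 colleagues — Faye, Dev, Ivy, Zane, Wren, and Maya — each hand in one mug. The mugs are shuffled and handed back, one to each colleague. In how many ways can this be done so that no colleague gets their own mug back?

Let Aᵢ be the assignments in which colleague i gets their own mug. We want the size of the complement of A₁∪…∪A_6.
By inclusion–exclusion this is Σ_{j=0}^{6} (−1)^j C(6,j)·(6−j)!.
Computing: 720 − 720 + 360 − 120 + 30 − 6 + 1 = 265.

265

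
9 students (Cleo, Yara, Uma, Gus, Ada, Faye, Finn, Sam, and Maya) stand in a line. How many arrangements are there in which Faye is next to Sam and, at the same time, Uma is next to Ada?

20160

Treat {Faye,Sam} as one block (2 orders) and {Uma,Ada} as another (2 orders).
That leaves 7 units to arrange: 2 × 2 × 7! = 4 × 5040 = 20160.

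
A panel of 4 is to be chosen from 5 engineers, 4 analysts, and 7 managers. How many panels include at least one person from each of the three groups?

Total 4-person selections from all 16: C(16,4) = 1820.
Selections missing a whole group: no engineers → C(11,4) = 330; no analysts → C(12,4) = 495; no managers → C(9,4) = 126.
Add back selections omitting two groups (i.e. drawn from a single group): C(5,4) + C(4,4) + C(7,4) = 41.
By inclusion–exclusion: 1820 − 951 + 41 = 910.

910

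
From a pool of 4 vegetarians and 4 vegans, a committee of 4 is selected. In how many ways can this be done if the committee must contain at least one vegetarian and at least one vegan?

Unrestricted: C(8,4) = 70 ways to pick any 4 of the 8.
Subtract selections that omit an entire group: no vegetarians → C(4,4) = 1; no vegans → C(4,4) = 1.
Both groups omitted at once is impossible, so 70 − 2 = 68.

68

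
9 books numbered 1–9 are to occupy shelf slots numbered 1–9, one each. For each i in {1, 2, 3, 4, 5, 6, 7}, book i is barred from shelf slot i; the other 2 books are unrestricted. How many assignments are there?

165016

Let Aᵢ (for 1 ≤ i ≤ 7) be the placements that put book i in its forbidden shelf slot. Any j of these fix j positions, leaving (9−j)! ways to fill the rest, and there are C(7,j) ways to pick which j.
By inclusion–exclusion, the number of valid placements is Σ_{j=0}^{7} (−1)^j C(7,j)·(9−j)!.
Computing: 362880 − 282240 + 105840 − 25200 + 4200 − 504 + 42 − 2 = 165016.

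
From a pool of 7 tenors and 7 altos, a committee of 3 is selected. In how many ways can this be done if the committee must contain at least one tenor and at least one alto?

294

Unrestricted: C(14,3) = 364 ways to pick any 3 of the 14.
Selections missing a whole group: no tenors → C(7,3) = 35; no altos → C(7,3) = 35.
Both groups omitted at once is impossible, so 364 − 70 = 294.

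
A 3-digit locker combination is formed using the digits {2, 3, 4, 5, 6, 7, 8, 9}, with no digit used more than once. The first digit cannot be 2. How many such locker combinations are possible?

294

The first digit has 8−1 = 7 choices (anything except 2).
The remaining 2 digits are filled from the other 7 symbols without repetition: 7 × 6 = 42.
Total: 7 × 42 = 294.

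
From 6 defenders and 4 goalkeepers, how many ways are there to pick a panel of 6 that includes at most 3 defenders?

Split by how many defenders are chosen (0 through 3).
Sum: C(6,0)·C(4,6) + C(6,1)·C(4,5) + C(6,2)·C(4,4) + C(6,3)·C(4,3) = 0 + 0 + 15 + 80 = 95.

95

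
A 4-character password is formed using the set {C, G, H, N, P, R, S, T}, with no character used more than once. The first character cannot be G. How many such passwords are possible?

1470

The first character has 8−1 = 7 choices (anything except G).
The remaining 3 characters are filled from the other 7 symbols without repetition: 7 × 6 × 5 = 210.
Total: 7 × 210 = 1470.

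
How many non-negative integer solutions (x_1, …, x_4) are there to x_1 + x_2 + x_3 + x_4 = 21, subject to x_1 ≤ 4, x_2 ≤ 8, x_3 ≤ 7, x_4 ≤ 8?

Without the upper bounds there are C(24,3) = 2024 ways to split 21 among 4 variables.
Subtract solutions that violate a single cap (substitute x_i' = x_i − (cap_i+1)): x_1 ≥ 5 gives C(19,3) = 969; x_2 ≥ 9 gives C(15,3) = 455; x_3 ≥ 8 gives C(16,3) = 560; x_4 ≥ 9 gives C(15,3) = 455. Together 2439.
Add back pairs where two caps are both exceeded: 120 + 165 + 120 + 35 + 20 + 35 = 495.
By inclusion–exclusion the count is 2024 − 2439 + 495 = 80.

80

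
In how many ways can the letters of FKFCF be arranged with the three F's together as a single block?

Treat the 3 copies of F as a single block. The multiset to arrange is then {FFF, C, K}, 3 items in all.
All 3 items are distinct, so there are (3)! = 6 arrangements.

6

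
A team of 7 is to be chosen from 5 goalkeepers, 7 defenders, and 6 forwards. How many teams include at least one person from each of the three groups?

Total 7-person selections from all 18: C(18,7) = 31824.
Subtract selections that omit an entire group: no goalkeepers → C(13,7) = 1716; no defenders → C(11,7) = 330; no forwards → C(12,7) = 792.
Add back selections omitting two groups (i.e. drawn from a single group): C(5,7) + C(7,7) + C(6,7) = 1.
By inclusion–exclusion: 31824 − 2838 + 1 = 28987.

28987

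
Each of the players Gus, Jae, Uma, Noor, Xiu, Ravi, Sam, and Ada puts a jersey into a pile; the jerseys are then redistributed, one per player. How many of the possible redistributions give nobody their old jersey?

This is the derangement count D_8: permutations of 8 items with no fixed point.
By inclusion–exclusion this is Σ_{j=0}^{8} (−1)^j C(8,j)·(8−j)!.
Computing: 40320 − 40320 + 20160 − 6720 + 1680 − 336 + 56 − 8 + 1 = 14833.

14833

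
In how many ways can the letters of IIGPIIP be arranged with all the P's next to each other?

Treat the 2 copies of P as a single block. The multiset to arrange is then {PP, G, I, I, I, I}, 6 items in all.
That gives (6)!/(4!) = 30 arrangements.

30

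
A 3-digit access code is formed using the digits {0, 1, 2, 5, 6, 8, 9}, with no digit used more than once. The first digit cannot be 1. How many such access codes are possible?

180

The first digit has 7−1 = 6 choices (anything except 1).
The remaining 2 digits are filled from the other 6 symbols without repetition: 6 × 5 = 30.
Total: 6 × 30 = 180.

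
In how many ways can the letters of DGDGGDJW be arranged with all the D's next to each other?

120

Treat the 3 copies of D as a single block. The multiset to arrange is then {DDD, G, G, G, J, W}, 6 items in all.
That gives (6)!/(3!) = 120 arrangements.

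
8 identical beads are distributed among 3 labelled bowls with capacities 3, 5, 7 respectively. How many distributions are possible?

Ignoring the caps, the number of non-negative solutions to x_1+…+x_3 = 8 is C(10,2) = 45.
Subtract solutions that violate a single cap (substitute x_i' = x_i − (cap_i+1)): x_1 ≥ 4 gives C(6,2) = 15; x_2 ≥ 6 gives C(4,2) = 6; x_3 ≥ 8 gives C(2,2) = 1. Together 22.
No two caps can be exceeded simultaneously, so the pair terms are all 0.
By inclusion–exclusion the count is 45 − 22 + 0 = 23.

23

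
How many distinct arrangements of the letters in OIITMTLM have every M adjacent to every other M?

Treat the 2 copies of M as a single block. The multiset to arrange is then {MM, I, I, L, O, T, T}, 7 items in all.
That gives (7)!/(2!·2!) = 1260 arrangements.

1260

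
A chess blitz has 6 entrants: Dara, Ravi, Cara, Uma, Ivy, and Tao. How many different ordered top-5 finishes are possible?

This is an ordered selection of 5 from 6: P(6,5).
That gives 6 × 5 × 4 × 3 × 2 = 720.

720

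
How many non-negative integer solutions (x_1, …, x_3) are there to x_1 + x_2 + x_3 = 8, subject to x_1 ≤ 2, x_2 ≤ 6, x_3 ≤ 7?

20

By stars and bars, unrestricted non-negative solutions to x_1+…+x_3 = 8 number C(8+2,2) = 45.
Subtract solutions that violate a single cap (substitute x_i' = x_i − (cap_i+1)): x_1 ≥ 3 gives C(7,2) = 21; x_2 ≥ 7 gives C(3,2) = 3; x_3 ≥ 8 gives C(2,2) = 1. Together 25.
No two caps can be exceeded simultaneously, so the pair terms are all 0.
By inclusion–exclusion the count is 45 − 25 + 0 = 20.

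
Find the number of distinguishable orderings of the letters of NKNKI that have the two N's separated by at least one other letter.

There are 5!/(2!·2!) = 30 arrangements of NKNKI in total.
If the two N's are adjacent, glue them into one block, leaving 4 items to arrange: (4)!/(2!) = 12 ways.
Hence 30 − 12 = 18.

18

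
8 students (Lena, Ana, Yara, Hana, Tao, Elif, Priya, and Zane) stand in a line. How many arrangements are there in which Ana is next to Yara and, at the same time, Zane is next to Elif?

2880

Treat {Ana,Yara} as one block (2 orders) and {Zane,Elif} as another (2 orders).
That leaves 6 units to arrange: 2 × 2 × 6! = 4 × 720 = 2880.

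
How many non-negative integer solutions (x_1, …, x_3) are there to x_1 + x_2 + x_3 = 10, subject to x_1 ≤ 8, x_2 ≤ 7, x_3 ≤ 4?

36

By stars and bars, unrestricted non-negative solutions to x_1+…+x_3 = 10 number C(10+2,2) = 66.
Subtract solutions that violate a single cap (substitute x_i' = x_i − (cap_i+1)): x_1 ≥ 9 gives C(3,2) = 3; x_2 ≥ 8 gives C(4,2) = 6; x_3 ≥ 5 gives C(7,2) = 21. Together 30.
No two caps can be exceeded simultaneously, so the pair terms are all 0.
By inclusion–exclusion the count is 66 − 30 + 0 = 36.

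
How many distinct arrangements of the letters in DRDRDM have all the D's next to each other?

Treat the 3 copies of D as a single block. The multiset to arrange is then {DDD, M, R, R}, 4 items in all.
That gives (4)!/(2!) = 12 arrangements.

12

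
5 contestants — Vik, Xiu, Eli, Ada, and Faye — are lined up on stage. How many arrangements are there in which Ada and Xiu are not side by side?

72

There are 5! = 120 arrangements in all. If Ada and Xiu are adjacent, merging them into one block gives 2·(4)! = 48 arrangements.
Complementary counting: 120 − 48 = 72.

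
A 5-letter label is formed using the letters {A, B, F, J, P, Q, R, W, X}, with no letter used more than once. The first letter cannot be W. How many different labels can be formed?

13440

The first letter has 9−1 = 8 choices (anything except W).
The remaining 4 letters are filled from the other 8 symbols without repetition: 8 × 7 × 6 × 5 = 1680.
Total: 8 × 1680 = 13440.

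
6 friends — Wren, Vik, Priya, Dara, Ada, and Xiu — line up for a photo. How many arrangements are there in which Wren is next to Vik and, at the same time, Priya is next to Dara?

Treat {Wren,Vik} as one block (2 orders) and {Priya,Dara} as another (2 orders).
That leaves 4 units to arrange: 2 × 2 × 4! = 4 × 24 = 96.

96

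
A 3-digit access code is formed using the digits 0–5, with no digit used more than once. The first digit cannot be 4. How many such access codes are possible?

100

The first digit has 6−1 = 5 choices (anything except 4).
The remaining 2 digits are filled from the other 5 symbols without repetition: 5 × 4 = 20.
Total: 5 × 20 = 100.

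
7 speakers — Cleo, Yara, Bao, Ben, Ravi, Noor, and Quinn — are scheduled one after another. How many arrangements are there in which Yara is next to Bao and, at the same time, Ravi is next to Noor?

Treat {Yara,Bao} as one block (2 orders) and {Ravi,Noor} as another (2 orders).
That leaves 5 units to arrange: 2 × 2 × 5! = 4 × 120 = 480.

480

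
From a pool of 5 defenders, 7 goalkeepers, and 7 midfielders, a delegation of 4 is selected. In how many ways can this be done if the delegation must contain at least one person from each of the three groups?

Unrestricted: C(19,4) = 3876 ways to pick any 4 of the 19.
Subtract selections that omit an entire group: no defenders → C(14,4) = 1001; no goalkeepers → C(12,4) = 495; no midfielders → C(12,4) = 495.
Add back selections omitting two groups (i.e. drawn from a single group): C(5,4) + C(7,4) + C(7,4) = 75.
By inclusion–exclusion: 3876 − 1991 + 75 = 1960.

1960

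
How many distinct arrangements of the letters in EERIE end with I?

With the last slot taken by I, it remains to arrange the other 4 letters (EERE).
Those 4 letters have E appearing 3 times, giving (4)!/(3!) = 4.

4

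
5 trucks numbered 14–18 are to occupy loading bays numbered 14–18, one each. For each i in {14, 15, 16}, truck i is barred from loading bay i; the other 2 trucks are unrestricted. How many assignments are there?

Let Aᵢ (for i ∈ {14, 15, 16}) be the placements that put truck i in its forbidden loading bay. Any j of these fix j positions, leaving (5−j)! ways to fill the rest, and there are C(3,j) ways to pick which j.
By inclusion–exclusion, the number of valid placements is Σ_{j=0}^{3} (−1)^j C(3,j)·(5−j)!.
Computing: 120 − 72 + 18 − 2 = 64.

64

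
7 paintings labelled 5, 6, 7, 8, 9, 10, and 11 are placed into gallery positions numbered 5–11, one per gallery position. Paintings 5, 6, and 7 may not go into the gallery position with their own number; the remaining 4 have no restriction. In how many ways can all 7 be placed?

Let Aᵢ (for i ∈ {5, 6, 7}) be the placements that put painting i in its forbidden gallery position. Any j of these fix j positions, leaving (7−j)! ways to fill the rest, and there are C(3,j) ways to pick which j.
By inclusion–exclusion, the number of valid placements is Σ_{j=0}^{3} (−1)^j C(3,j)·(7−j)!.
Computing: 5040 − 2160 + 360 − 24 = 3216.

3216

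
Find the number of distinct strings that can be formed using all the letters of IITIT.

10

Letter multiplicities in IITIT: I×3, T×2.
The number of distinct arrangements is 5!/(3!·2!) = 120/12 = 10.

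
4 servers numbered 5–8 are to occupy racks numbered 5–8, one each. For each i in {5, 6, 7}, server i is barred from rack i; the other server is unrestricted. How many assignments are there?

11

Let Aᵢ (for i ∈ {5, 6, 7}) be the placements that put server i in its forbidden rack. Any j of these fix j positions, leaving (4−j)! ways to fill the rest, and there are C(3,j) ways to pick which j.
By inclusion–exclusion, the number of valid placements is Σ_{j=0}^{3} (−1)^j C(3,j)·(4−j)!.
Computing: 24 − 18 + 6 − 1 = 11.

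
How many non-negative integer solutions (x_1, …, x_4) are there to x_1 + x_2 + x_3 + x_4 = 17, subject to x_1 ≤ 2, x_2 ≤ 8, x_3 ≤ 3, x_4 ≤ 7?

By stars and bars, unrestricted non-negative solutions to x_1+…+x_4 = 17 number C(17+3,3) = 1140.
Subtract solutions that violate a single cap (substitute x_i' = x_i − (cap_i+1)): x_1 ≥ 3 gives C(17,3) = 680; x_2 ≥ 9 gives C(11,3) = 165; x_3 ≥ 4 gives C(16,3) = 560; x_4 ≥ 8 gives C(12,3) = 220. Together 1625.
Add back pairs where two caps are both exceeded: 56 + 286 + 84 + 35 + 1 + 56 = 518.
Subtract triples: 4 + 0 + 10 + 0 = 14.
By inclusion–exclusion the count is 1140 − 1625 + 518 − 14 = 19.

19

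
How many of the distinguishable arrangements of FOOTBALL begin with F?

1260

Fix F in the first position and arrange the remaining 7 letters.
Those 7 letters have L appearing twice and O appearing twice, giving (7)!/(2!·2!) = 1260.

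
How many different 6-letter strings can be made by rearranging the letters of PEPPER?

PEPPER has 6 letters with E appearing twice and P appearing 3 times.
So there are 6! / (3!·2!) = 60 distinguishable arrangements.

60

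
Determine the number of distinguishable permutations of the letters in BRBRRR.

The 6 letters of BRBRRR have repeats: B appearing twice and R appearing 4 times.
Dividing 6! = 720 by 4!·2! = 48 for the repeated letters gives 15.

15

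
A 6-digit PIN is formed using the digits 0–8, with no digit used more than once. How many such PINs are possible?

60480

With no repetition, fill the 6 digits in order: 9 choices, then 8, down to 4.
9 × 8 × 7 × 6 × 5 × 4 = 60480.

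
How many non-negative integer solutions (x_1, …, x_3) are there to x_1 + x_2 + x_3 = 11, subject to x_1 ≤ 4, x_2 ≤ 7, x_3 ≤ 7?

30

Without the upper bounds there are C(13,2) = 78 ways to split 11 among 3 variables.
Subtract solutions that violate a single cap (substitute x_i' = x_i − (cap_i+1)): x_1 ≥ 5 gives C(8,2) = 28; x_2 ≥ 8 gives C(5,2) = 10; x_3 ≥ 8 gives C(5,2) = 10. Together 48.
No two caps can be exceeded simultaneously, so the pair terms are all 0.
By inclusion–exclusion the count is 78 − 48 + 0 = 30.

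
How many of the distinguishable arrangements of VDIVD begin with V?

12

Fix V in the first position and arrange the remaining 4 letters.
Those 4 letters have D appearing twice, giving (4)!/(2!) = 12.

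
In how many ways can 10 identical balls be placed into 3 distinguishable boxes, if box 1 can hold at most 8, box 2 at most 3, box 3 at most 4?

17

Without the upper bounds there are C(12,2) = 66 ways to split 10 among 3 boxes.
Subtract solutions that violate a single cap (substitute x_i' = x_i − (cap_i+1)): x_1 ≥ 9 gives C(3,2) = 3; x_2 ≥ 4 gives C(8,2) = 28; x_3 ≥ 5 gives C(7,2) = 21. Together 52.
Add back pairs where two caps are both exceeded: 0 + 0 + 3 = 3.
By inclusion–exclusion the count is 66 − 52 + 3 = 17.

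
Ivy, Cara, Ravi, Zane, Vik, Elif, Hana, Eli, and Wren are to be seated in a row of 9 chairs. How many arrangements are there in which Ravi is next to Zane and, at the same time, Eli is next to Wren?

Treat {Ravi,Zane} as one block (2 orders) and {Eli,Wren} as another (2 orders).
That leaves 7 units to arrange: 2 × 2 × 7! = 4 × 5040 = 20160.

20160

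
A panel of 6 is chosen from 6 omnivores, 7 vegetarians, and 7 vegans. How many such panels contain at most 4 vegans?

38480

Split by how many vegans are chosen (0 through 4).
Sum: C(7,0)·C(13,6) + C(7,1)·C(13,5) + C(7,2)·C(13,4) + C(7,3)·C(13,3) + C(7,4)·C(13,2) = 1716 + 9009 + 15015 + 10010 + 2730 = 38480.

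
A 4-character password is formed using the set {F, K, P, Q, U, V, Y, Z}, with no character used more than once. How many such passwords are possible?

1680

This is a permutation of 4 out of 8: P(8,4) = 8!/4!.
That product is 8 × 7 × 6 × 5 = 1680.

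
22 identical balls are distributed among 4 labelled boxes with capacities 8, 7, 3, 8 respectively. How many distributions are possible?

34

Without the upper bounds there are C(25,3) = 2300 ways to split 22 among 4 boxes.
Subtract solutions that violate a single cap (substitute x_i' = x_i − (cap_i+1)): x_1 ≥ 9 gives C(16,3) = 560; x_2 ≥ 8 gives C(17,3) = 680; x_3 ≥ 4 gives C(21,3) = 1330; x_4 ≥ 9 gives C(16,3) = 560. Together 3130.
Add back pairs where two caps are both exceeded: 56 + 220 + 35 + 286 + 56 + 220 = 873.
Subtract triples: 4 + 0 + 1 + 4 = 9.
By inclusion–exclusion the count is 2300 − 3130 + 873 − 9 = 34.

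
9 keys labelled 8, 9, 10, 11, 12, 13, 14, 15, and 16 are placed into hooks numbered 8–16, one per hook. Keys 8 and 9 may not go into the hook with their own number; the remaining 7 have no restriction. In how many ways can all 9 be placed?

Let Aᵢ (for i ∈ {8, 9}) be the placements that put key i in its forbidden hook. Any j of these fix j positions, leaving (9−j)! ways to fill the rest, and there are C(2,j) ways to pick which j.
By inclusion–exclusion, the number of valid placements is Σ_{j=0}^{2} (−1)^j C(2,j)·(9−j)!.
Computing: 362880 − 80640 + 5040 = 287280.

287280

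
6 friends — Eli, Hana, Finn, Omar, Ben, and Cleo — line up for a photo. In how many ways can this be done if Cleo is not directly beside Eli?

Of the 6! = 720 arrangements, those with Cleo and Eli adjacent number 2 × 5! = 240 (treat the pair as a block with 2 internal orders).
Complementary counting: 720 − 240 = 480.

480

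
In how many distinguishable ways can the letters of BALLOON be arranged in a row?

Letter multiplicities in BALLOON: A×1, B×1, L×2, N×1, O×2.
The number of distinct arrangements is 7!/(2!·2!) = 5040/4 = 1260.

1260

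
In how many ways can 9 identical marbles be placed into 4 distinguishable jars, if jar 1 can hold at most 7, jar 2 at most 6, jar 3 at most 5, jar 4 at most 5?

166

By stars and bars, unrestricted non-negative solutions to x_1+…+x_4 = 9 number C(9+3,3) = 220.
Subtract solutions that violate a single cap (substitute x_i' = x_i − (cap_i+1)): x_1 ≥ 8 gives C(4,3) = 4; x_2 ≥ 7 gives C(5,3) = 10; x_3 ≥ 6 gives C(6,3) = 20; x_4 ≥ 6 gives C(6,3) = 20. Together 54.
No two caps can be exceeded simultaneously, so the pair terms are all 0.
By inclusion–exclusion the count is 220 − 54 + 0 = 166.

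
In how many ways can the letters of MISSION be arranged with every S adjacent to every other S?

Treat the 2 copies of S as a single block. The multiset to arrange is then {SS, I, I, M, N, O}, 6 items in all.
That gives (6)!/(2!) = 360 arrangements.

360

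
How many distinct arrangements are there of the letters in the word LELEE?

LELEE has 5 letters with E appearing 3 times and L appearing twice.
The number of distinct arrangements is 5!/(3!·2!) = 120/12 = 10.

10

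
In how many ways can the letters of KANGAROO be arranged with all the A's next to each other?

2520

Treat the 2 copies of A as a single block. The multiset to arrange is then {AA, G, K, N, O, O, R}, 7 items in all.
That gives (7)!/(2!) = 2520 arrangements.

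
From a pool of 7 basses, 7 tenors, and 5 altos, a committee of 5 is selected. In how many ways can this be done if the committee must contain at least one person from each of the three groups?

8085

Unrestricted: C(19,5) = 11628 ways to pick any 5 of the 19.
Subtract selections that omit an entire group: no basses → C(12,5) = 792; no tenors → C(12,5) = 792; no altos → C(14,5) = 2002.
Add back selections omitting two groups (i.e. drawn from a single group): C(7,5) + C(7,5) + C(5,5) = 43.
By inclusion–exclusion: 11628 − 3586 + 43 = 8085.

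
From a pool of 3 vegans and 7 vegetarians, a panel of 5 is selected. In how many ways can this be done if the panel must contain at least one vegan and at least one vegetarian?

231

Unrestricted: C(10,5) = 252 ways to pick any 5 of the 10.
Selections missing a whole group: no vegans → C(7,5) = 21; no vegetarians → C(3,5) = 0.
Both groups omitted at once is impossible, so 252 − 21 = 231.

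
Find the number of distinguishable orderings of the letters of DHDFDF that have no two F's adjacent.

There are 6!/(3!·2!) = 60 arrangements of DHDFDF in total.
If the two F's are adjacent, glue them into one block, leaving 5 items to arrange: (5)!/(3!) = 20 ways.
Subtracting, 60 − 20 = 40 arrangements keep the F's apart.

40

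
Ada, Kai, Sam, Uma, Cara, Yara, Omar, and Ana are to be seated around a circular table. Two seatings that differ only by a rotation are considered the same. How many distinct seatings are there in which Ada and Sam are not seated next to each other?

All circular seatings of 8 people number (7)! = 5040.
Seatings with Ada beside Sam: treat them as a block with 2 internal orders, giving 2 × (6)! = 1440.
Subtracting, 5040 − 1440 = 3600.

3600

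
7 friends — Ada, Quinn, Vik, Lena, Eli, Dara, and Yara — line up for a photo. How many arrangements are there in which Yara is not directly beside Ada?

Of the 7! = 5040 arrangements, those with Yara and Ada adjacent number 2 × 6! = 1440 (treat the pair as a block with 2 internal orders).
So 5040 − 1440 = 3600 arrangements keep them apart.

3600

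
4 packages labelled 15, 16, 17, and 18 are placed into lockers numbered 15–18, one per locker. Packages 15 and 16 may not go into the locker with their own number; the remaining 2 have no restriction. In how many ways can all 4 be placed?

14

Let Aᵢ (for i ∈ {15, 16}) be the placements that put package i in its forbidden locker. Any j of these fix j positions, leaving (4−j)! ways to fill the rest, and there are C(2,j) ways to pick which j.
By inclusion–exclusion, the number of valid placements is Σ_{j=0}^{2} (−1)^j C(2,j)·(4−j)!.
Computing: 24 − 12 + 2 = 14.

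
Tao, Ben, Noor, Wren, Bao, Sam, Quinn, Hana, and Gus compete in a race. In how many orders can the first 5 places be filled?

This is an ordered selection of 5 from 9: P(9,5).
That gives 9 × 8 × 7 × 6 × 5 = 15120.

15120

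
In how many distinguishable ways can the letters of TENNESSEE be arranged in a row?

3780

The 9 letters of TENNESSEE have repeats: E appearing 4 times, N appearing twice, and S appearing twice.
The number of distinct arrangements is 9!/(4!·2!·2!) = 362880/96 = 3780.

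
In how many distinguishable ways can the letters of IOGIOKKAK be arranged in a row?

15120

IOGIOKKAK has 9 letters with I appearing twice, K appearing 3 times, and O appearing twice.
The number of distinct arrangements is 9!/(3!·2!·2!) = 362880/24 = 15120.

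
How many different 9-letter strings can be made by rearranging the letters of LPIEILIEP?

7560

The 9 letters of LPIEILIEP have repeats: E appearing twice, I appearing 3 times, L appearing twice, and P appearing twice.
Dividing 9! = 362880 by 3!·2!·2!·2! = 48 for the repeated letters gives 7560.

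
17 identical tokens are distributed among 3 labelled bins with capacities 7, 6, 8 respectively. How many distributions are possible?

Without the upper bounds there are C(19,2) = 171 ways to split 17 among 3 bins.
Subtract solutions that violate a single cap (substitute x_i' = x_i − (cap_i+1)): x_1 ≥ 8 gives C(11,2) = 55; x_2 ≥ 7 gives C(12,2) = 66; x_3 ≥ 9 gives C(10,2) = 45. Together 166.
Add back pairs where two caps are both exceeded: 6 + 1 + 3 = 10.
By inclusion–exclusion the count is 171 − 166 + 10 = 15.

15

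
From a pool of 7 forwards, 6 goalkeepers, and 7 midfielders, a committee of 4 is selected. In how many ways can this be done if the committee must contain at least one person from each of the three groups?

2499

With no constraint there are C(20,4) = 4845 possible selections.
Selections missing a whole group: no forwards → C(13,4) = 715; no goalkeepers → C(14,4) = 1001; no midfielders → C(13,4) = 715.
Add back selections omitting two groups (i.e. drawn from a single group): C(7,4) + C(6,4) + C(7,4) = 85.
By inclusion–exclusion: 4845 − 2431 + 85 = 2499.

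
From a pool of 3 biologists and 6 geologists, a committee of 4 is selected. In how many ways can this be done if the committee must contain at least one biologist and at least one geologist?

111

Unrestricted: C(9,4) = 126 ways to pick any 4 of the 9.
Selections missing a whole group: no biologists → C(6,4) = 15; no geologists → C(3,4) = 0.
Both groups omitted at once is impossible, so 126 − 15 = 111.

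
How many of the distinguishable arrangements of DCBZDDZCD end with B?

Fix B in the last position and arrange the remaining 8 letters.
Those 8 letters have C appearing twice, D appearing 4 times, and Z appearing twice, giving (8)!/(4!·2!·2!) = 420.

420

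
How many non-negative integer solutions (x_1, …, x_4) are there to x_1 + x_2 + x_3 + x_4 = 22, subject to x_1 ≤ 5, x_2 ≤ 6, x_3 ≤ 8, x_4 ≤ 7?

35

By stars and bars, unrestricted non-negative solutions to x_1+…+x_4 = 22 number C(22+3,3) = 2300.
Subtract solutions that violate a single cap (substitute x_i' = x_i − (cap_i+1)): x_1 ≥ 6 gives C(19,3) = 969; x_2 ≥ 7 gives C(18,3) = 816; x_3 ≥ 9 gives C(16,3) = 560; x_4 ≥ 8 gives C(17,3) = 680. Together 3025.
Add back pairs where two caps are both exceeded: 220 + 120 + 165 + 84 + 120 + 56 = 765.
Subtract triples: 1 + 4 + 0 + 0 = 5.
By inclusion–exclusion the count is 2300 − 3025 + 765 − 5 = 35.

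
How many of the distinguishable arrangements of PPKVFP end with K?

With the last slot taken by K, it remains to arrange the other 5 letters (PPVFP).
Those 5 letters have P appearing 3 times, giving (5)!/(3!) = 20.

20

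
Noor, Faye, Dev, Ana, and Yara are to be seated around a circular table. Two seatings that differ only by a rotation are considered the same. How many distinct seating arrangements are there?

Seat Noor anywhere (absorbing the rotational symmetry), then permute the other 4: (4)! = 24.

24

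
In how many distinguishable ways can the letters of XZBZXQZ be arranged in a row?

XZBZXQZ has 7 letters with X appearing twice and Z appearing 3 times.
The number of distinct arrangements is 7!/(3!·2!) = 5040/12 = 420.

420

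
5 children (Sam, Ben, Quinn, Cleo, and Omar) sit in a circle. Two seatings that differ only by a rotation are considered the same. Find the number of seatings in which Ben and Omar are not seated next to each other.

Without the restriction there are (4)! = 24 seatings.
Seatings with Ben beside Omar: treat them as a block with 2 internal orders, giving 2 × (3)! = 12.
Subtracting, 24 − 12 = 12.

12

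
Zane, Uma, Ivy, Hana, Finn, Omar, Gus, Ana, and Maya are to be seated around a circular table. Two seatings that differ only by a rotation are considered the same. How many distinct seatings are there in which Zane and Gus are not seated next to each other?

30240

All circular seatings of 9 people number (8)! = 40320.
Those with Zane next to Gus: fuse the pair into one unit and seat 8 units around a circle — 2·(7)! = 10080.
Subtracting, 40320 − 10080 = 30240.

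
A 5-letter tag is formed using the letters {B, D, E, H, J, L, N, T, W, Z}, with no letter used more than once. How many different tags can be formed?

This is a permutation of 5 out of 10: P(10,5) = 10!/5!.
That product is 10 × 9 × 8 × 7 × 6 = 30240.

30240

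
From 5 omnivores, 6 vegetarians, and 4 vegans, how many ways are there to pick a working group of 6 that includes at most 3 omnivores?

4770

Split by how many omnivores are chosen (0 through 3).
Sum: C(5,0)·C(10,6) + C(5,1)·C(10,5) + C(5,2)·C(10,4) + C(5,3)·C(10,3) = 210 + 1260 + 2100 + 1200 = 4770.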